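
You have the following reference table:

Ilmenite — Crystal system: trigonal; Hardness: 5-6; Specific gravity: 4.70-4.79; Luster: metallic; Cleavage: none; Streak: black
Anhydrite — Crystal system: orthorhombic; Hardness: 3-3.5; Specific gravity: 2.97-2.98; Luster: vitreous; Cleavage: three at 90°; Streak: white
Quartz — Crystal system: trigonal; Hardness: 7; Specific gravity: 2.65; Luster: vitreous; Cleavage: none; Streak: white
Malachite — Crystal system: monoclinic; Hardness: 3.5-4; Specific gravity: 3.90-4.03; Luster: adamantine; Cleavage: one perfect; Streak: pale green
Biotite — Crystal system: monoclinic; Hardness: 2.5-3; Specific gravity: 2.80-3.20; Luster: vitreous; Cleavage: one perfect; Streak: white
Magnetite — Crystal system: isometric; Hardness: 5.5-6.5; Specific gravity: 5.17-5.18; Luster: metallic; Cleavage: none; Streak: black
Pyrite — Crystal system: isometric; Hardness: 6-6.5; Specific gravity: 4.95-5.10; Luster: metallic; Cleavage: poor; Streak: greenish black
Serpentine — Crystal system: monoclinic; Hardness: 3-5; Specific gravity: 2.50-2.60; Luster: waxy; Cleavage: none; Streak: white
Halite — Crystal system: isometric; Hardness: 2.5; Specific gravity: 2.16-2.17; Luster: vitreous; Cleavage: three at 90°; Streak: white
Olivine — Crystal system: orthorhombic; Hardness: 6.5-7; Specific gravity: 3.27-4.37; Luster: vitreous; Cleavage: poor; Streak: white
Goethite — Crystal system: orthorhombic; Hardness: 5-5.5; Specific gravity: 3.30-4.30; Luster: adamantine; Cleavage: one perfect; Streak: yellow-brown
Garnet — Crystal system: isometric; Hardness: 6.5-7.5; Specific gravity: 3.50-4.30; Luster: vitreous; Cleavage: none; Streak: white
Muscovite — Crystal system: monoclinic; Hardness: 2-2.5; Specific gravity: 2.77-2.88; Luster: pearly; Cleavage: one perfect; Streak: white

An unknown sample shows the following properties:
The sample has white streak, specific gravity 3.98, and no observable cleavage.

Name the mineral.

Garnet

White streak is inconsistent with Ilmenite, Malachite, Magnetite, Pyrite, Goethite.
Specific gravity 3.98 — narrows the field to Olivine, Garnet.
No observable cleavage eliminates Olivine.
Only Garnet satisfies all observations.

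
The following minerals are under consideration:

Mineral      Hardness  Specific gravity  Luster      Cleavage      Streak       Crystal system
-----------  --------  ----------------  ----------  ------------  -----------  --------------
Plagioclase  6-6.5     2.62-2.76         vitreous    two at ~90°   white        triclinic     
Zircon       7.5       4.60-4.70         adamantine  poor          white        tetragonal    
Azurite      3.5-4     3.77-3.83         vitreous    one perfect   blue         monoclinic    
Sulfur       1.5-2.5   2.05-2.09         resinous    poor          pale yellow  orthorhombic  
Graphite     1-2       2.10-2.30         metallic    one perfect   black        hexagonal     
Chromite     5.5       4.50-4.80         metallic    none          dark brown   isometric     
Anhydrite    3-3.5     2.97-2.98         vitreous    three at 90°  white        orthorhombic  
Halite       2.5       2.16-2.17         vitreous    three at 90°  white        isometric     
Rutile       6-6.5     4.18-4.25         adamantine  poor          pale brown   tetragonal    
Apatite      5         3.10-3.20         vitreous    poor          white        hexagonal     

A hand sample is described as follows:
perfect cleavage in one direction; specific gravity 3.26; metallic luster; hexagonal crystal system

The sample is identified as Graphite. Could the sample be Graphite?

Perfect cleavage in one direction — fits Graphite (cleavage one perfect).
Specific gravity 3.26 — Graphite has SG 2.10-2.30; a mismatch.
Metallic luster — fits Graphite (metallic luster).
Hexagonal crystal system — fits Graphite (hexagonal system).
Graphite is excluded by the specific gravity.

Inconsistent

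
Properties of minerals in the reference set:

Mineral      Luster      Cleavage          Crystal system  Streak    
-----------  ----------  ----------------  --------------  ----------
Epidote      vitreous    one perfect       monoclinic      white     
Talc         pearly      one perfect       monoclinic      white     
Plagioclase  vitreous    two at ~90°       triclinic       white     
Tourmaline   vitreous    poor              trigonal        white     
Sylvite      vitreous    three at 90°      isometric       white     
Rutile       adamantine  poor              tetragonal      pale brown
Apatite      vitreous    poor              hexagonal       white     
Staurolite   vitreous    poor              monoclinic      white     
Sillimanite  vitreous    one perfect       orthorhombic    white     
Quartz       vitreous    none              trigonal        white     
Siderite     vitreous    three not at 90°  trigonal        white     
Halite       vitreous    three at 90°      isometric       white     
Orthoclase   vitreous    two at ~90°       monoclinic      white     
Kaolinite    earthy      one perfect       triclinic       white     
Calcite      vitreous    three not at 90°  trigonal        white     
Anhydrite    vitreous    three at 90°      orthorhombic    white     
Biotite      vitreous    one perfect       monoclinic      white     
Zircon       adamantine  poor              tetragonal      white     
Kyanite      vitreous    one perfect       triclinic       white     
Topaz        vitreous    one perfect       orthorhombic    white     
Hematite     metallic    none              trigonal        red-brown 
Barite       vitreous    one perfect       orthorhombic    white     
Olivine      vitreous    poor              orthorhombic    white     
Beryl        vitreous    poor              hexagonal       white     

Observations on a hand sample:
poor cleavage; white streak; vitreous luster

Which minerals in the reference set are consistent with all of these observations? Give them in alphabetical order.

Apatite, Beryl, Olivine, Staurolite, Tourmaline

Poor cleavage — narrows the field to Tourmaline, Rutile, Apatite, Staurolite, Zircon, Olivine, Beryl.
White streak excludes Rutile.
Vitreous luster is inconsistent with Zircon.
Consistent with every observation: Apatite, Beryl, Olivine, Staurolite, Tourmaline.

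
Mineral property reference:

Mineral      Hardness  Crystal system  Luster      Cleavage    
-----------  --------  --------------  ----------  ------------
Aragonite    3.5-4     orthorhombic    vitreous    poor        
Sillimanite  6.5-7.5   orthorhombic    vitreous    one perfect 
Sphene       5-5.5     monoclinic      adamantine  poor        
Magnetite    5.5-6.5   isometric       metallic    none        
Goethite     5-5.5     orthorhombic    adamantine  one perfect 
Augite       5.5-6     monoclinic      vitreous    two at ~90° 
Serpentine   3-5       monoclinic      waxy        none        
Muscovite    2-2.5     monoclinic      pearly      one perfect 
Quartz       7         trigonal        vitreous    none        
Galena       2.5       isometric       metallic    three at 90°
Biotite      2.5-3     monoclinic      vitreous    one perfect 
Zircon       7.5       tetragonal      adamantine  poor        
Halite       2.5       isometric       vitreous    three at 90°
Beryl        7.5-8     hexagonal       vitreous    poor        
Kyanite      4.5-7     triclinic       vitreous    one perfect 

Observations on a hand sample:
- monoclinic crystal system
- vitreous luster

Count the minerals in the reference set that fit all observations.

Monoclinic crystal system: narrows the field to Sphene, Augite, Serpentine, Muscovite, Biotite.
Vitreous luster: leaves Augite, Biotite.
Consistent with every observation: Augite, Biotite.
That is 2 minerals.

2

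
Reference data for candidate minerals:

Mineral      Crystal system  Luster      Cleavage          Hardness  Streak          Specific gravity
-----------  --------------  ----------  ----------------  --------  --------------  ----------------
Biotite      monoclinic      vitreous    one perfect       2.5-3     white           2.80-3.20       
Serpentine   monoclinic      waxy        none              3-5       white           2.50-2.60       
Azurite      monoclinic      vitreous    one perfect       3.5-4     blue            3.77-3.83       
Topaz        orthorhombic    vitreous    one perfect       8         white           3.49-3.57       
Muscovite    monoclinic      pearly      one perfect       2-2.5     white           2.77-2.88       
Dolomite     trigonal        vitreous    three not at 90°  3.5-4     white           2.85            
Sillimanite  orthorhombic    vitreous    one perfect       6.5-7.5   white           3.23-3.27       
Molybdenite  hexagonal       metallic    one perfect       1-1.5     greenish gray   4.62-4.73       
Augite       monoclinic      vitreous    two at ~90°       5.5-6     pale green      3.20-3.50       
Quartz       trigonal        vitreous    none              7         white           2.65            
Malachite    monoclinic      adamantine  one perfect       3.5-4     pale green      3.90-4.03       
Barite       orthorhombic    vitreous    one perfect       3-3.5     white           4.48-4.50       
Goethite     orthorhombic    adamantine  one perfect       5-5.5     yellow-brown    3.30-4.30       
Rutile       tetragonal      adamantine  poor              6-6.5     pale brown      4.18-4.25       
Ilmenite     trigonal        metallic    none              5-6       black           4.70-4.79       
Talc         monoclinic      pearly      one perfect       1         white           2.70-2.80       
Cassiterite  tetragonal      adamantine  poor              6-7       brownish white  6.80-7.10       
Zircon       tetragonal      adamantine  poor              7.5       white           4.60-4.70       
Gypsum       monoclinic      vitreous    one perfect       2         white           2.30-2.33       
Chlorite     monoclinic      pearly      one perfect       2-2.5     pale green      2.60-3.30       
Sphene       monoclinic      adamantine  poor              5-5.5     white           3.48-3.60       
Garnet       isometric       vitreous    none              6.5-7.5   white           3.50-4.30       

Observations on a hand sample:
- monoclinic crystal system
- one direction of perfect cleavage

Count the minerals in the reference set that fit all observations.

7

Monoclinic crystal system: narrows the field to Biotite, Serpentine, Azurite, Muscovite, Augite, Malachite, Talc, Gypsum, Chlorite, Sphene.
One direction of perfect cleavage is inconsistent with Serpentine, Augite, Sphene.
Consistent with every observation: Azurite, Biotite, Chlorite, Gypsum, Malachite, Muscovite, Talc.
That is 7 minerals.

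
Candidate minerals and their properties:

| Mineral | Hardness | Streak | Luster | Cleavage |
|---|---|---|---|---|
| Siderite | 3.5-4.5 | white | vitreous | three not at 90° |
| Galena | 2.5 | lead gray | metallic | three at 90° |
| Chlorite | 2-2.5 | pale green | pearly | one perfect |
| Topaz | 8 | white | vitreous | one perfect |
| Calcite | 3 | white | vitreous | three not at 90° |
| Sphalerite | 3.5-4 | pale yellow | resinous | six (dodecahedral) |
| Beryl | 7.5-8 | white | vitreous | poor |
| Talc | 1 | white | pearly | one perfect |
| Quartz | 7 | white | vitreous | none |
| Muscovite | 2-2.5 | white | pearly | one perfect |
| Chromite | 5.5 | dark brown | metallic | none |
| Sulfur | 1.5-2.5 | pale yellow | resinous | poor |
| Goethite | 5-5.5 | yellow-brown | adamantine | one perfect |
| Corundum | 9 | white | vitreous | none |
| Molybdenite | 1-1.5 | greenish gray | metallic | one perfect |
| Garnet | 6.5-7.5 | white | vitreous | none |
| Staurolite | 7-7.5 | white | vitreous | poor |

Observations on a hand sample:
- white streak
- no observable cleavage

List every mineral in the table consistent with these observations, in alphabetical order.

Corundum, Garnet, Quartz

White streak: narrows the field to Siderite, Topaz, Calcite, Beryl, Talc, Quartz, Muscovite, Corundum, Garnet, Staurolite.
No observable cleavage: only Quartz, Corundum, Garnet remain.
Remaining candidates: Corundum, Garnet, Quartz.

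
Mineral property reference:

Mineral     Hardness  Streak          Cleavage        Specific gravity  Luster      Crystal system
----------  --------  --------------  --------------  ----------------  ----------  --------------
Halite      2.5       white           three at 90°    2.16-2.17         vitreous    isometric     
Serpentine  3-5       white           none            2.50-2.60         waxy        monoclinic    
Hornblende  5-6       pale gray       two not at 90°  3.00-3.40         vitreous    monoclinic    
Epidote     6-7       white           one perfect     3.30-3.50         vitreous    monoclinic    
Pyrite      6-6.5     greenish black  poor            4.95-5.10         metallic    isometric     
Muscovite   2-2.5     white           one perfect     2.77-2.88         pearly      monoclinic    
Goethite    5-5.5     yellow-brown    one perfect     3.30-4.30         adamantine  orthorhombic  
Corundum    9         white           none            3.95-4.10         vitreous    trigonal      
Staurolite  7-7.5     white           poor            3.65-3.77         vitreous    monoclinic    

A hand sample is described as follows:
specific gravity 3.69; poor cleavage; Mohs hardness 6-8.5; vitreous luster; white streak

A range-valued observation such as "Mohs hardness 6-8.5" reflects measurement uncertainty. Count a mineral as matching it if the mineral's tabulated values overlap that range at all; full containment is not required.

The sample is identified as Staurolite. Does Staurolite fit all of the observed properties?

Specific gravity 3.69 — fits Staurolite (SG 3.65-3.77).
Poor cleavage — fits Staurolite (cleavage poor).
Mohs hardness 6-8.5 — fits Staurolite (hardness 7-7.5).
Vitreous luster — fits Staurolite (vitreous luster).
White streak — fits Staurolite (white streak).
Every observed property is compatible with the reference values for Staurolite.

Yes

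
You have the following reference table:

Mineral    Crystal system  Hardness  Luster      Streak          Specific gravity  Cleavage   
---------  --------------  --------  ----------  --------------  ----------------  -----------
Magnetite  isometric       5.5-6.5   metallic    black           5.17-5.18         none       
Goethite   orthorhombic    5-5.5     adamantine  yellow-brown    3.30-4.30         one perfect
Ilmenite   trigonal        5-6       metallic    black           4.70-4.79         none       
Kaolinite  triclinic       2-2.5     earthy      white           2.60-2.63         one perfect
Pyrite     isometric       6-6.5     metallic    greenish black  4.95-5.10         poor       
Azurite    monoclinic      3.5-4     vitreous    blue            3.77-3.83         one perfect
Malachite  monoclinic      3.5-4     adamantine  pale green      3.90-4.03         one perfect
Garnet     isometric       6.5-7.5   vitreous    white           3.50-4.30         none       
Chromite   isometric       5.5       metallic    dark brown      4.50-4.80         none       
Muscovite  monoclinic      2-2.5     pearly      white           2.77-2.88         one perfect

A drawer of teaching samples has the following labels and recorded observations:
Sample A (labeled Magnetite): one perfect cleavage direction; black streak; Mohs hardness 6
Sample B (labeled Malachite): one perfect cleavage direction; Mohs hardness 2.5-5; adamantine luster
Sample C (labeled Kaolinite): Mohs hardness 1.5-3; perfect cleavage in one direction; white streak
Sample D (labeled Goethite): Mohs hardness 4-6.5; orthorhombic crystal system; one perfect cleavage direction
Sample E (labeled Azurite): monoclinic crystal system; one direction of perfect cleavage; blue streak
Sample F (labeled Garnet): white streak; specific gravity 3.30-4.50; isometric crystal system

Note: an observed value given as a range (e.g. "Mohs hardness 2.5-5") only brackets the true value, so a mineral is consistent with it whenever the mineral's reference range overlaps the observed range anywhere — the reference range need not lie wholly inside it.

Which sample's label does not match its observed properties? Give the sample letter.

A

Sample A: Magnetite has cleavage none, but the record shows one perfect cleavage direction — this label is wrong.
Sample B: observations are consistent with Malachite.
Sample C: observations are consistent with Kaolinite.
Sample D: observations are consistent with Goethite.
Sample E: observations are consistent with Azurite.
Sample F: observations are consistent with Garnet.
The mislabeled specimen is A.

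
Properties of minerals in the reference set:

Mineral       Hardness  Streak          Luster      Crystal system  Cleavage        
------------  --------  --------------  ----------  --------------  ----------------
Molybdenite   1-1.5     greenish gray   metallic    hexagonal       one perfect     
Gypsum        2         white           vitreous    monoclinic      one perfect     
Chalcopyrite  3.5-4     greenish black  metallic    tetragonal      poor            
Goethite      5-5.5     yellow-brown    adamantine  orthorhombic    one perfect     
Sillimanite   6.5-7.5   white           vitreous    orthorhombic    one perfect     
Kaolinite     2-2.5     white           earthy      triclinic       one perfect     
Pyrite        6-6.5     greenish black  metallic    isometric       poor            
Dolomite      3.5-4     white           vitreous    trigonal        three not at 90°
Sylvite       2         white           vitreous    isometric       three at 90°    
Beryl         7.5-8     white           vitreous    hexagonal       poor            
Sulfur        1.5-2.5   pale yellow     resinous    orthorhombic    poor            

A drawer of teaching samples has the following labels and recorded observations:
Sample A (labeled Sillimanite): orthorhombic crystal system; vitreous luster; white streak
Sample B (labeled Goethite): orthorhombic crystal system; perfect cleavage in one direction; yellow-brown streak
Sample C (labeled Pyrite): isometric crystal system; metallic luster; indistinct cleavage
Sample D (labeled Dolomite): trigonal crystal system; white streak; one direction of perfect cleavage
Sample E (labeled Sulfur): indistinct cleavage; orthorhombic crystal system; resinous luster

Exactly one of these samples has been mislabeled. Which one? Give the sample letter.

Sample A: observations are consistent with Sillimanite.
Sample B: observations are consistent with Goethite.
Sample C: observations are consistent with Pyrite.
Sample D: Dolomite has cleavage three not at 90°, but the record shows one direction of perfect cleavage — this label is wrong.
Sample E: observations are consistent with Sulfur.
Sample D is the mislabeled one.

D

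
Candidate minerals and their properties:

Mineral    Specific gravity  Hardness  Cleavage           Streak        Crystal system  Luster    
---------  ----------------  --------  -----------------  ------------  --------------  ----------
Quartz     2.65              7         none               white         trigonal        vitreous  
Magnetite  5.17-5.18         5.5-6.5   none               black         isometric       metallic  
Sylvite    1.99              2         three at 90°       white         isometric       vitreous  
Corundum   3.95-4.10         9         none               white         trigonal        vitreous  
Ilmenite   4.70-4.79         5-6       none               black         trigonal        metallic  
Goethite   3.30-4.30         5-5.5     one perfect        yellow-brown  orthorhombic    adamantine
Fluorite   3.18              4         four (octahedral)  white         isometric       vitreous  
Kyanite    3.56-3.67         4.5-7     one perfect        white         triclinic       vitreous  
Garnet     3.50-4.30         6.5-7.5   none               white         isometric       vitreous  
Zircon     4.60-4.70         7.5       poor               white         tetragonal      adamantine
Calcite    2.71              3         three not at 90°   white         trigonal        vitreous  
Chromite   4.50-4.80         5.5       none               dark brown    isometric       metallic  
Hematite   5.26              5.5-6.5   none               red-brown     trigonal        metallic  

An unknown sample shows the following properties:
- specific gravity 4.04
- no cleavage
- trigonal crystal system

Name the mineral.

Corundum

Specific gravity 4.04 — leaves Corundum, Goethite, Garnet.
No cleavage rules out Goethite.
Trigonal crystal system rules out Garnet.
Corundum is the sole remaining match.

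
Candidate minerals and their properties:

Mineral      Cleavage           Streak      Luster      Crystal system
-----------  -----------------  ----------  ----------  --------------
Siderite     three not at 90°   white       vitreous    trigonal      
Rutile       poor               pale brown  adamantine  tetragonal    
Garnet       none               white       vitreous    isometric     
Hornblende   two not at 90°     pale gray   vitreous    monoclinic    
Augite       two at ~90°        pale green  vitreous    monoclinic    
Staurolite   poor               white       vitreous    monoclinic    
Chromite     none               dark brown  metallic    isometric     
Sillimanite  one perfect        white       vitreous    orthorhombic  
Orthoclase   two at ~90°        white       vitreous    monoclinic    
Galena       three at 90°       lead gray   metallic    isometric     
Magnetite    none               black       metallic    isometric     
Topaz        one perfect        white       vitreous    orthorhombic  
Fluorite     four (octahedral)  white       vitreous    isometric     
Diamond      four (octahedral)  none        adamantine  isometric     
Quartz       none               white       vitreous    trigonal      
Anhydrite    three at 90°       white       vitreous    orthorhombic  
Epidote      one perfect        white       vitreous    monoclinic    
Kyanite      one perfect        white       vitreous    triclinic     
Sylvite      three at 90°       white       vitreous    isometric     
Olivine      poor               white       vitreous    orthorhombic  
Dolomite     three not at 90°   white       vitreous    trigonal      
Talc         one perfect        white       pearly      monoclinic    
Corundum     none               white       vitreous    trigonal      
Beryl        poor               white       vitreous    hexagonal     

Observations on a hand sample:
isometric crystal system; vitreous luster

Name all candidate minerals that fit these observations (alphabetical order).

Fluorite, Garnet, Sylvite

Isometric crystal system — only Garnet, Chromite, Galena, Magnetite, Fluorite, Diamond, Sylvite remain.
Vitreous luster — leaves Garnet, Fluorite, Sylvite.
Consistent with every observation: Fluorite, Garnet, Sylvite.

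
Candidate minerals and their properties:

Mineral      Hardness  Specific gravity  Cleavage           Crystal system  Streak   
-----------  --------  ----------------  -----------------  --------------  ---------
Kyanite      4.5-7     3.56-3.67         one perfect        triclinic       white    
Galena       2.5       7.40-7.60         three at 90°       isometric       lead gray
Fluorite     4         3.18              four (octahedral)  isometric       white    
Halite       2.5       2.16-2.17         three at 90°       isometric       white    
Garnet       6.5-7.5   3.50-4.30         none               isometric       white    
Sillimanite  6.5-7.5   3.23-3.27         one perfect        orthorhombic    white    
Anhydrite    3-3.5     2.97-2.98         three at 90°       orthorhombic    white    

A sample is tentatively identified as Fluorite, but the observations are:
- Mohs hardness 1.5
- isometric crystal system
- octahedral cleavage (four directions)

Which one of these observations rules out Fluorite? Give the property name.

Mohs hardness 1.5: Fluorite has hardness 4 — inconsistent.
Isometric crystal system: Fluorite has isometric system — within range.
Octahedral cleavage (four directions): Fluorite has cleavage four (octahedral) — within range.
The hardness is the one property that does not fit.

hardness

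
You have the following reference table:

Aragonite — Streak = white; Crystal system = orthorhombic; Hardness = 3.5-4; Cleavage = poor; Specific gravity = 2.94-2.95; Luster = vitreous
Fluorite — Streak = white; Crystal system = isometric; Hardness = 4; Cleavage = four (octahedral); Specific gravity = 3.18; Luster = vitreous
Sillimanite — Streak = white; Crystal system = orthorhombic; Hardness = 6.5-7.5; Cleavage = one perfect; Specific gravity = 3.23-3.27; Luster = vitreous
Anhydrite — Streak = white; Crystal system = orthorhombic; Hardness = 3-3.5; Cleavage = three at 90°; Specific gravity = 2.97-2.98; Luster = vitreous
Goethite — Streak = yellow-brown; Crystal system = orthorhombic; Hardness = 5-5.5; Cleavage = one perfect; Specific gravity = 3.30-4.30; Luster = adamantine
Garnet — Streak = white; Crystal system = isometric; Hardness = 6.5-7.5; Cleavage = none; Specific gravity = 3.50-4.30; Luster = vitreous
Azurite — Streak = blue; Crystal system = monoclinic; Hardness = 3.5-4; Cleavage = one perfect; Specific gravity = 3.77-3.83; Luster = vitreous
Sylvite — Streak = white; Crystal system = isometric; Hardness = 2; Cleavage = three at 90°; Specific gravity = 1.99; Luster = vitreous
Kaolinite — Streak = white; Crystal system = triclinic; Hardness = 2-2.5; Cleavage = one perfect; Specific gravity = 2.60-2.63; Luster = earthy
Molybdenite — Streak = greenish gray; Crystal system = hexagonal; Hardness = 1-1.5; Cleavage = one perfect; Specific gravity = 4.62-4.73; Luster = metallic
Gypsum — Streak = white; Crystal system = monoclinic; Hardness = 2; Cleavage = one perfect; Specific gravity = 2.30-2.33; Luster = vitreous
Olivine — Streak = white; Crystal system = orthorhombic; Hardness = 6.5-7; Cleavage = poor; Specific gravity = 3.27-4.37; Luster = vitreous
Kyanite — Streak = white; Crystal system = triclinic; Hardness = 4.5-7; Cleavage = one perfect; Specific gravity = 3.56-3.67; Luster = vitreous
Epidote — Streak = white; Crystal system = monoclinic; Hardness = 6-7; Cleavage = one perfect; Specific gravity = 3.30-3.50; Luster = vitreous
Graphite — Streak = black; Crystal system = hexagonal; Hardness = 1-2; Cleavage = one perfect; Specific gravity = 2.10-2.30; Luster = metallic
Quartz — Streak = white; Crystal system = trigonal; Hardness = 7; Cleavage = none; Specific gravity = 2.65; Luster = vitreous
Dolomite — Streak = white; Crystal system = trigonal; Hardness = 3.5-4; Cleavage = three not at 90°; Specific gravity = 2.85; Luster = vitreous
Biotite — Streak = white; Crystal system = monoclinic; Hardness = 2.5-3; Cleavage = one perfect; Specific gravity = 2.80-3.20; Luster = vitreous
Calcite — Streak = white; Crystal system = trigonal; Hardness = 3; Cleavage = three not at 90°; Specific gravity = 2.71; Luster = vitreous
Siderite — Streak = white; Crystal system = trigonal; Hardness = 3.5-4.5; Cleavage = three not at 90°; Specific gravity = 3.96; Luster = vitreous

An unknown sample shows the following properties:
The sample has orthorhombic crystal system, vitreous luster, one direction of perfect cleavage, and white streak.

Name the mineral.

Sillimanite

Orthorhombic crystal system — leaves Aragonite, Sillimanite, Anhydrite, Goethite, Olivine.
Vitreous luster is inconsistent with Goethite.
One direction of perfect cleavage — leaves Sillimanite.
White streak — every remaining candidate is consistent.
Sillimanite is the sole remaining match.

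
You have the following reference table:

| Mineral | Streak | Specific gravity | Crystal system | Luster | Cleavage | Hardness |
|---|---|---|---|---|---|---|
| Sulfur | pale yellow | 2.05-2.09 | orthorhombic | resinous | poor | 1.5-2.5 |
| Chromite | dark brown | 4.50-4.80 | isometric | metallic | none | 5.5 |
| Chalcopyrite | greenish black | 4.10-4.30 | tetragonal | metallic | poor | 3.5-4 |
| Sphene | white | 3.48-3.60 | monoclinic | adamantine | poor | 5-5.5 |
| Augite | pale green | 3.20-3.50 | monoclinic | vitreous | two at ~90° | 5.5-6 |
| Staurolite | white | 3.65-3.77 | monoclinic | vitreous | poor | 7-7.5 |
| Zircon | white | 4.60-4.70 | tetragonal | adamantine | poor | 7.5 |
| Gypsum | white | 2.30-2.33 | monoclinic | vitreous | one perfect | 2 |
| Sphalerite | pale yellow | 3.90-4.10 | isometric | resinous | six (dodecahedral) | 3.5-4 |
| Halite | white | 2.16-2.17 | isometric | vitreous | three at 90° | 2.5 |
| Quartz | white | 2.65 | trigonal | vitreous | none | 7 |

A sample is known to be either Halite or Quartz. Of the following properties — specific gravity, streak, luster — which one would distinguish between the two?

Specific gravity: Halite 2.16-2.17, Quartz 2.65 — these differ.
Streak: both white — identical.
Luster: both vitreous — identical.
Specific gravity is the diagnostic property here.

specific gravity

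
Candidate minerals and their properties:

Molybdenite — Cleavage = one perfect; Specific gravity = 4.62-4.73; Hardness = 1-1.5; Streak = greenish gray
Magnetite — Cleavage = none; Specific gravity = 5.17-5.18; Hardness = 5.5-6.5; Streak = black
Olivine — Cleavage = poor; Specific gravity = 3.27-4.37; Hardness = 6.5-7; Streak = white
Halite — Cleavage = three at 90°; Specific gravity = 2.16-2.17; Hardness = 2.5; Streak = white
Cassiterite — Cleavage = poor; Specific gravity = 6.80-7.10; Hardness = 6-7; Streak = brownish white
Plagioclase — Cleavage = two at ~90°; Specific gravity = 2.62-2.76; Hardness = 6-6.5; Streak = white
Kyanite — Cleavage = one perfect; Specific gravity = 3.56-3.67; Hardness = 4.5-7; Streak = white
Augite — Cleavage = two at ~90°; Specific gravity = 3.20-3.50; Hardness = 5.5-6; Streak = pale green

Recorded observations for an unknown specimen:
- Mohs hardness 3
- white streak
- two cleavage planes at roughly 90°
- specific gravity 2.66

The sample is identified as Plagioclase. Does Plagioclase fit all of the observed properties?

Mohs hardness 3 — Plagioclase has hardness 6-6.5; which does not match.
White streak — matches Plagioclase (white streak).
Two cleavage planes at roughly 90° — matches Plagioclase (cleavage two at ~90°).
Specific gravity 2.66 — matches Plagioclase (SG 2.62-2.76).
Hardness alone is enough to reject Plagioclase.

No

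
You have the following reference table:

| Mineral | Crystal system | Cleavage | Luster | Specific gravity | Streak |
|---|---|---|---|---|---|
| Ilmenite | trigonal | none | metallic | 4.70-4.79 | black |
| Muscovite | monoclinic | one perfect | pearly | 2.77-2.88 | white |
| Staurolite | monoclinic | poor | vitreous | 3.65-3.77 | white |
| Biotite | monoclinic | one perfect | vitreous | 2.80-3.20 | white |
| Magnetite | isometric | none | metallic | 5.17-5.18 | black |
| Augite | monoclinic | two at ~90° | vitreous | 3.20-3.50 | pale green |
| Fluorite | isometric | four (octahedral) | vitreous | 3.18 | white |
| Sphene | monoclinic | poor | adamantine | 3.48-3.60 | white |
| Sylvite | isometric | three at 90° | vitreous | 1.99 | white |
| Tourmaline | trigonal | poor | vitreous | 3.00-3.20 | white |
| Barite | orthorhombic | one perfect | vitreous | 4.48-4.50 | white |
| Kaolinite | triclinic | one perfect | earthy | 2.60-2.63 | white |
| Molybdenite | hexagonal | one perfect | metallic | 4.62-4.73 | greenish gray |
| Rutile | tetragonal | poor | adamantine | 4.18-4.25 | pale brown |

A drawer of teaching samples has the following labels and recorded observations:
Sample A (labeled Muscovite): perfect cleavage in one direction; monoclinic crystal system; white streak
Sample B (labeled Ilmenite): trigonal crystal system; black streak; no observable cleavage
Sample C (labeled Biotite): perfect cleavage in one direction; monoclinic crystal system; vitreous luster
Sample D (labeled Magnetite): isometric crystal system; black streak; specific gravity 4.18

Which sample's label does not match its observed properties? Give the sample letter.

Sample A: all recorded properties match Muscovite.
Sample B: all recorded properties match Ilmenite.
Sample C: all recorded properties match Biotite.
Sample D: specific gravity 4.18 is outside the reference for Magnetite (SG 5.17-5.18) — mislabeled.
The mislabeled specimen is D.

D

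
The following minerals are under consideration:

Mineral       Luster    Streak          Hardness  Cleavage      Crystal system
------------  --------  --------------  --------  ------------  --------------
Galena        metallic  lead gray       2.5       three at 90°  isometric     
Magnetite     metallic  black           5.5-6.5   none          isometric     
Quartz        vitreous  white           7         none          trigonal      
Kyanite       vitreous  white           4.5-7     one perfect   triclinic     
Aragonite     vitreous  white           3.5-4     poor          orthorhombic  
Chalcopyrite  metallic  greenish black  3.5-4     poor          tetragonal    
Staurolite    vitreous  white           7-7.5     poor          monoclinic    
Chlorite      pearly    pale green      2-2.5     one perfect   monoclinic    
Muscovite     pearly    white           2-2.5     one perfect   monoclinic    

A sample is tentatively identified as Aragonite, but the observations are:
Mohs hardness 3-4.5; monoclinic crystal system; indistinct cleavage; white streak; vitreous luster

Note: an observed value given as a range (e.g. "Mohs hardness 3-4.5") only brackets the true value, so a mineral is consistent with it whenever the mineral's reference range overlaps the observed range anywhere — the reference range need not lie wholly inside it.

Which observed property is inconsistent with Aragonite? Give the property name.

Mohs hardness 3-4.5: Aragonite has hardness 3.5-4 — consistent.
Monoclinic crystal system: Aragonite has orthorhombic system — does not match.
Indistinct cleavage: Aragonite has cleavage poor — consistent.
White streak: Aragonite has white streak — consistent.
Vitreous luster: Aragonite has vitreous luster — consistent.
Only the crystal system is inconsistent.

crystal system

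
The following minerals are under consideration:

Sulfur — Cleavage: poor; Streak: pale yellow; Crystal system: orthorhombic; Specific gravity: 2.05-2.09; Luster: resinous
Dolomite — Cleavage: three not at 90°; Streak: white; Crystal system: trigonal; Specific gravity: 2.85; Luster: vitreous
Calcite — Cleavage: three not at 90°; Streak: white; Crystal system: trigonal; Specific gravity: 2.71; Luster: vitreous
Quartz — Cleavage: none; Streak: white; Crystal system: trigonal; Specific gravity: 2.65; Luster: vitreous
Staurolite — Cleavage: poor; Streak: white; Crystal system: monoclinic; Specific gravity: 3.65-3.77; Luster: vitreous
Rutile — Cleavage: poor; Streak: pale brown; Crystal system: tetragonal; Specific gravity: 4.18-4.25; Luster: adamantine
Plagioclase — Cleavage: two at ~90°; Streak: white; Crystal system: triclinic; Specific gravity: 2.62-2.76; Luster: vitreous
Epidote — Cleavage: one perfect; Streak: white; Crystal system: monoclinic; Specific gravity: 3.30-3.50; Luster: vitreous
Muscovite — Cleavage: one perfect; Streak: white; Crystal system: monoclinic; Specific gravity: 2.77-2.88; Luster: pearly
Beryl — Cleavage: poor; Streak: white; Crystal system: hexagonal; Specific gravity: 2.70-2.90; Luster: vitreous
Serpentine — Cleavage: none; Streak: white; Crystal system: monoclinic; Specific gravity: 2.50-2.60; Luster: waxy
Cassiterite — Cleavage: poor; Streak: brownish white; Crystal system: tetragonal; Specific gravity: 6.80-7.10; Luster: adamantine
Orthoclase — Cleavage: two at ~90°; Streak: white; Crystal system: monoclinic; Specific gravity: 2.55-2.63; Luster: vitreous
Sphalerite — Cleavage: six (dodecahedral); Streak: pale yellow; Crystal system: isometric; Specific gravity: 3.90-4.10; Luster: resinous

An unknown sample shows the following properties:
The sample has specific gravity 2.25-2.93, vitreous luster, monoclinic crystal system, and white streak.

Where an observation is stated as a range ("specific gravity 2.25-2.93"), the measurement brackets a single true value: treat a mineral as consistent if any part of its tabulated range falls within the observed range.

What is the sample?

Orthoclase

Specific gravity 2.25-2.93 eliminates Sulfur, Staurolite, Rutile, Epidote, Cassiterite, Sphalerite.
Vitreous luster eliminates Muscovite, Serpentine.
Monoclinic crystal system — narrows the field to Orthoclase.
White streak — no further eliminations.
Orthoclase is the sole remaining match.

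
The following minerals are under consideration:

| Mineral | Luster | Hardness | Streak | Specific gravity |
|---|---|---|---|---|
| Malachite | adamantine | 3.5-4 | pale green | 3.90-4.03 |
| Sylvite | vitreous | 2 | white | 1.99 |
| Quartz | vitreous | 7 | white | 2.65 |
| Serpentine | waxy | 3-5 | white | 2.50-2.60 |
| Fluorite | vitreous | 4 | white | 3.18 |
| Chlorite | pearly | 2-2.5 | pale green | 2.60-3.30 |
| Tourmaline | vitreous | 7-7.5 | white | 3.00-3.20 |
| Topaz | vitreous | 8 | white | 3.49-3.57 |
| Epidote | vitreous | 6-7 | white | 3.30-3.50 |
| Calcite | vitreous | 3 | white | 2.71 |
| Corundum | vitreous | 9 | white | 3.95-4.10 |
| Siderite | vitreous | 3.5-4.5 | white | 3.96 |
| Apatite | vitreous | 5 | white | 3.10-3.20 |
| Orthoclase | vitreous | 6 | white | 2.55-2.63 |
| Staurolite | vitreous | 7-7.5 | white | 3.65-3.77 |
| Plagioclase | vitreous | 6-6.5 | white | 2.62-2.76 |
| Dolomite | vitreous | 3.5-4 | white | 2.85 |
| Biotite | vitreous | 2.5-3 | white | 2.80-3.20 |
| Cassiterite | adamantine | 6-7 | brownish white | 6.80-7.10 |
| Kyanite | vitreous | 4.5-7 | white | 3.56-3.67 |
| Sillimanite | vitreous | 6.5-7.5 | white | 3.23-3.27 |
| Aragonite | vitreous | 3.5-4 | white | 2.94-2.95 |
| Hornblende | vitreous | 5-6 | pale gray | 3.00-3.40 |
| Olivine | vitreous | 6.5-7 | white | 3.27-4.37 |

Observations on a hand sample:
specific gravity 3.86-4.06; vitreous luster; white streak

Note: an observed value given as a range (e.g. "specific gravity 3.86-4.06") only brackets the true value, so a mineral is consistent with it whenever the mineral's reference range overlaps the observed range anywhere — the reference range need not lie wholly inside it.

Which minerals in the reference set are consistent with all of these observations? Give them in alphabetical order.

Corundum, Olivine, Siderite

Specific gravity 3.86-4.06 — leaves Malachite, Corundum, Siderite, Olivine.
Vitreous luster is inconsistent with Malachite.
White streak — consistent with all remaining minerals.
The minerals that satisfy all observations are Corundum, Olivine, Siderite.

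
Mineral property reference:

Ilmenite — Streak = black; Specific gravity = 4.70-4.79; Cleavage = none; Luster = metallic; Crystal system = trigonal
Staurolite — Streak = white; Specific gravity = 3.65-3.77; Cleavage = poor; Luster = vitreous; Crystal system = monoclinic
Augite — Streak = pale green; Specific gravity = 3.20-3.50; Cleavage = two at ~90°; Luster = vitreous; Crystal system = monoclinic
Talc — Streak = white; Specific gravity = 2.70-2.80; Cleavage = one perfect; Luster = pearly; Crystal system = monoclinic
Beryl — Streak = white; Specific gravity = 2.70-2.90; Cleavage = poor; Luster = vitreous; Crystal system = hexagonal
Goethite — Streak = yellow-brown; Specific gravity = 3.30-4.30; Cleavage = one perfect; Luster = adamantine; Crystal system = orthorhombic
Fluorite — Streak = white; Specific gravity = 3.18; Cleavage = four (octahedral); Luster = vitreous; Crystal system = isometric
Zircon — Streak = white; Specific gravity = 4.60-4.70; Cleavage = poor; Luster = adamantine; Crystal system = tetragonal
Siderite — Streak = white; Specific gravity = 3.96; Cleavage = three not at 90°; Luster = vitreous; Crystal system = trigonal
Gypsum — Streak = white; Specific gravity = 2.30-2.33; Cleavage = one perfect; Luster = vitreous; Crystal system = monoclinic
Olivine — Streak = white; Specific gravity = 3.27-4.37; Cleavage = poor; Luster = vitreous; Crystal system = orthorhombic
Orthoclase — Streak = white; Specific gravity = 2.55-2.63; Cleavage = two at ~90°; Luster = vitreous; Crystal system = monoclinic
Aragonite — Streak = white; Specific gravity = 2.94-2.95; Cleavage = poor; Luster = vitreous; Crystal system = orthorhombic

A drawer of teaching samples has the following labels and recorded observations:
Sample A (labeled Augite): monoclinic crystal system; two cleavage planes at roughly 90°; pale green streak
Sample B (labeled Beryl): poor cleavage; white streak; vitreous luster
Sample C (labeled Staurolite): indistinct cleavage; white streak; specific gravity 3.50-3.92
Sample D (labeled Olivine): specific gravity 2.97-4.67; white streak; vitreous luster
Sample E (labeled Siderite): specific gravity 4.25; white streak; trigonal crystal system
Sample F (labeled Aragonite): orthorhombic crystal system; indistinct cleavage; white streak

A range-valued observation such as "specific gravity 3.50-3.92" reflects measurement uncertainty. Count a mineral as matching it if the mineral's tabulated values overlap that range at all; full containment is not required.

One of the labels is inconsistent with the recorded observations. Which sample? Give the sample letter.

Sample A: observations are consistent with Augite.
Sample B: observations are consistent with Beryl.
Sample C: observations are consistent with Staurolite.
Sample D: observations are consistent with Olivine.
Sample E: Siderite has SG 3.96, but the record shows specific gravity 4.25 — this label is wrong.
Sample F: observations are consistent with Aragonite.
Only sample E is inconsistent with its label.

E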